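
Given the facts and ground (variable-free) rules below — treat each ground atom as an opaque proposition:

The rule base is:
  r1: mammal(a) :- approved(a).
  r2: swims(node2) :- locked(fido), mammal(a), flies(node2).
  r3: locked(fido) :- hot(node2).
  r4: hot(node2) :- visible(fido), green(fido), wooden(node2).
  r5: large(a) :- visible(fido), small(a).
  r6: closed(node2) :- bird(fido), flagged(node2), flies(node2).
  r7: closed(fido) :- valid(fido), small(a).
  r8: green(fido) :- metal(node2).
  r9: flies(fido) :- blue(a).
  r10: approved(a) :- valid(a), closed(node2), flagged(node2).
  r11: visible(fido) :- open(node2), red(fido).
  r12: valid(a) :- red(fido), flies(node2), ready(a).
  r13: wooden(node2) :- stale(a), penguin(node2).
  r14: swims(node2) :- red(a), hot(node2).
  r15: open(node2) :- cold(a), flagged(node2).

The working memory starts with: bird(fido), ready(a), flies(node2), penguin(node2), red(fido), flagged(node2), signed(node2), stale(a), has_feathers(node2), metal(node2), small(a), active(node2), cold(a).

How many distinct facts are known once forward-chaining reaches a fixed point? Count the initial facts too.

Round 1: r6 [closed(node2) :- bird(fido), flagged(node2), flies(node2).]; r8 [green(fido) :- metal(node2).]; r12 [valid(a) :- red(fido), flies(node2), ready(a).]; r13 [wooden(node2) :- stale(a), penguin(node2).]; r15 [open(node2) :- cold(a), flagged(node2).]. Adds closed(node2), green(fido), valid(a), wooden(node2), open(node2).
Round 2: r10 [approved(a) :- valid(a), closed(node2), flagged(node2).]; r11 [visible(fido) :- open(node2), red(fido).]. Adds approved(a), visible(fido).
Round 3: r1 [mammal(a) :- approved(a).]; r4 [hot(node2) :- visible(fido), green(fido), wooden(node2).]; r5 [large(a) :- visible(fido), small(a).]. Adds mammal(a), hot(node2), large(a).
Round 4: r3 [locked(fido) :- hot(node2).]. Adds locked(fido).
Round 5: r2 [swims(node2) :- locked(fido), mammal(a), flies(node2).]. Adds swims(node2).
Closure: {active(node2), approved(a), bird(fido), closed(node2), cold(a), flagged(node2), flies(node2), green(fido), has_feathers(node2), hot(node2), large(a), locked(fido), mammal(a), metal(node2), open(node2), penguin(node2), ready(a), red(fido), signed(node2), small(a), stale(a), swims(node2), valid(a), visible(fido), wooden(node2)} — 25 facts.

25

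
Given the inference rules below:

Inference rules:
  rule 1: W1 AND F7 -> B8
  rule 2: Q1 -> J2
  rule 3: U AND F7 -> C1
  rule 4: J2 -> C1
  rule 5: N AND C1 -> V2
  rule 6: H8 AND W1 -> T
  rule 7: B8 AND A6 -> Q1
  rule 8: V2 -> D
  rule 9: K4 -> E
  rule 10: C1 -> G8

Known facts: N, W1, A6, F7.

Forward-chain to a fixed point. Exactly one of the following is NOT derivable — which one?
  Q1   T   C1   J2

Round 1: rule 1 [W1 AND F7 -> B8]. Adds B8.
Round 2: rule 7 [B8 AND A6 -> Q1]. Adds Q1.
Round 3: rule 2 [Q1 -> J2]. Adds J2.
Round 4: rule 4 [J2 -> C1]. Adds C1.
Round 5: rule 5 [N AND C1 -> V2]; rule 10 [C1 -> G8]. Adds V2, G8.
Round 6: rule 8 [V2 -> D]. Adds D.
Derived: C1 (round 4), Q1 (round 2), J2 (round 3). T never appears in any round.

T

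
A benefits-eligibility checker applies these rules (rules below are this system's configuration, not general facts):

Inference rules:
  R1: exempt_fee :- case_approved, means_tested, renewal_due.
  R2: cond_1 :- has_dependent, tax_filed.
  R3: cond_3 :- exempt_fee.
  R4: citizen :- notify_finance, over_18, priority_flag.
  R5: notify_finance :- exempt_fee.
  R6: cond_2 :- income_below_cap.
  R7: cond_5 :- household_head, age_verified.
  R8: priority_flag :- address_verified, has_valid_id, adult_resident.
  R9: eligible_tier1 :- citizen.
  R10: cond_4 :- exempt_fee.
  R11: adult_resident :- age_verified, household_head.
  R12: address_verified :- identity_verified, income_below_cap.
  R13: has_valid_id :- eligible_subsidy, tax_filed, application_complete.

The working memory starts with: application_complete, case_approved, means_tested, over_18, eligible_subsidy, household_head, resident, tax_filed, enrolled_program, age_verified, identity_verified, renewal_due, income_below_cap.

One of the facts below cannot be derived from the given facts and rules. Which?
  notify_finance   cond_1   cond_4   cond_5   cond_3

cond_1

Round 1 fires R1, R6, R7, R11, R12, R13, giving exempt_fee, cond_2, cond_5, adult_resident, address_verified, has_valid_id.
Round 2 fires R3, R5, R8, R10, giving cond_3, notify_finance, priority_flag, cond_4.
Round 3 fires R4, giving citizen.
Round 4 fires R9, giving eligible_tier1.
Derived: cond_5 (round 1), cond_4 (round 2), notify_finance (round 2), cond_3 (round 2). cond_1 never appears in any round.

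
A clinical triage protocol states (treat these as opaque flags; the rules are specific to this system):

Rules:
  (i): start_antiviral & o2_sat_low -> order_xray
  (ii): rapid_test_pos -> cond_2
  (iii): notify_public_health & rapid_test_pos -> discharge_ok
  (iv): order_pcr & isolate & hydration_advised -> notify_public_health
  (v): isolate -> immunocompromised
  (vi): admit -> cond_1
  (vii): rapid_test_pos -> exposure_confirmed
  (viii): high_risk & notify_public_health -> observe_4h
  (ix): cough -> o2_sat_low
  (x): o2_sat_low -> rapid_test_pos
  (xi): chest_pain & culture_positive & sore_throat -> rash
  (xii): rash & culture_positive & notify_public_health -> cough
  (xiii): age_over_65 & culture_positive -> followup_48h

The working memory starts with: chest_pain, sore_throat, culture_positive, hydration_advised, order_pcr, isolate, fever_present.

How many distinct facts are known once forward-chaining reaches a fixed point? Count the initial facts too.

16

Round 1 fires (iv), (v), (xi), giving notify_public_health, immunocompromised, rash.
Round 2 fires (xii), giving cough.
Round 3 fires (ix), giving o2_sat_low.
Round 4 fires (x), giving rapid_test_pos.
Round 5 fires (ii), (iii), (vii), giving cond_2, discharge_ok, exposure_confirmed.
Closure: {chest_pain, cond_2, cough, culture_positive, discharge_ok, exposure_confirmed, fever_present, hydration_advised, immunocompromised, isolate, notify_public_health, o2_sat_low, order_pcr, rapid_test_pos, rash, sore_throat} — 16 facts.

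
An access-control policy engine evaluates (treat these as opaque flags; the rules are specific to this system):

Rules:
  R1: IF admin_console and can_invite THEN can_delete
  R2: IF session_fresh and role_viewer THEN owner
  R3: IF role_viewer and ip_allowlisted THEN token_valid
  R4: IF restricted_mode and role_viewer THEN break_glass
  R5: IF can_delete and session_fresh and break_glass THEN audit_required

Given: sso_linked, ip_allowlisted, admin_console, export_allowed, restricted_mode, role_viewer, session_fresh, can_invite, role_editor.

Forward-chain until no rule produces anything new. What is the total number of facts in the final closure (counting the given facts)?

Round 1 — R1, R2, R3, R4, derive can_delete, owner, token_valid, break_glass.
Round 2 — R5, derive audit_required.
Closure: {admin_console, audit_required, break_glass, can_delete, can_invite, export_allowed, ip_allowlisted, owner, restricted_mode, role_editor, role_viewer, session_fresh, sso_linked, token_valid} — 14 facts.

14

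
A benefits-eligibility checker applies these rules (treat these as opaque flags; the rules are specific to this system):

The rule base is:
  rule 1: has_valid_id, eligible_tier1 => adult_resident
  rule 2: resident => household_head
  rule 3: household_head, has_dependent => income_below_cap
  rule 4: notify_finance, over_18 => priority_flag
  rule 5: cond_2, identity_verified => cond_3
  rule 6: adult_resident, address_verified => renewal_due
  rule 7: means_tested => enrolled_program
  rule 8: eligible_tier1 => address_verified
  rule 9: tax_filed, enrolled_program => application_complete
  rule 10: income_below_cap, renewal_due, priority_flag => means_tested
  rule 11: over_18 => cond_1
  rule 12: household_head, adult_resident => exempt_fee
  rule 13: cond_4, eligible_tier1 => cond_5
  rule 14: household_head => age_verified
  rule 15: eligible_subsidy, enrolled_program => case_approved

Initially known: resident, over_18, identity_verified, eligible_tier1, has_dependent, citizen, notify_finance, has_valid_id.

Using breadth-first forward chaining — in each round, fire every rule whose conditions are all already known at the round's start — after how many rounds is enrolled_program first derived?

4

Round 1: rule 1 [has_valid_id, eligible_tier1 => adult_resident]; rule 2 [resident => household_head]; rule 4 [notify_finance, over_18 => priority_flag]; rule 8 [eligible_tier1 => address_verified]; rule 11 [over_18 => cond_1]. Adds adult_resident, household_head, priority_flag, address_verified, cond_1.
Round 2: rule 3 [household_head, has_dependent => income_below_cap]; rule 6 [adult_resident, address_verified => renewal_due]; rule 12 [household_head, adult_resident => exempt_fee]; rule 14 [household_head => age_verified]. Adds income_below_cap, renewal_due, exempt_fee, age_verified.
Round 3: rule 10 [income_below_cap, renewal_due, priority_flag => means_tested]. Adds means_tested.
Round 4: rule 7 [means_tested => enrolled_program]. Adds enrolled_program.
enrolled_program first appears in round 4.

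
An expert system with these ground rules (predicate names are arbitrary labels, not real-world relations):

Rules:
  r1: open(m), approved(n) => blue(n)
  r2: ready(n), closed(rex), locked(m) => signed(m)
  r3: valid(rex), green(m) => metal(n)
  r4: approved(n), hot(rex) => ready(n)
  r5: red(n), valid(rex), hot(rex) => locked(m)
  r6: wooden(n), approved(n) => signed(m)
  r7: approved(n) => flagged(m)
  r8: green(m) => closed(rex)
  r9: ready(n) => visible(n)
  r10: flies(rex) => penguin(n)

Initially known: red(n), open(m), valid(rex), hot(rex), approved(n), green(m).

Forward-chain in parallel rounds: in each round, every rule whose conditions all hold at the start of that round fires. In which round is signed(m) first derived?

[1] r1 [open(m), approved(n) => blue(n)]; r3 [valid(rex), green(m) => metal(n)]; r4 [approved(n), hot(rex) => ready(n)]; r5 [red(n), valid(rex), hot(rex) => locked(m)]; r7 [approved(n) => flagged(m)]; r8 [green(m) => closed(rex)]. ⇒ new: blue(n), metal(n), ready(n), locked(m), flagged(m), closed(rex).
[2] r2 [ready(n), closed(rex), locked(m) => signed(m)]; r9 [ready(n) => visible(n)]. ⇒ new: signed(m), visible(n).
signed(m) first appears in round 2.

2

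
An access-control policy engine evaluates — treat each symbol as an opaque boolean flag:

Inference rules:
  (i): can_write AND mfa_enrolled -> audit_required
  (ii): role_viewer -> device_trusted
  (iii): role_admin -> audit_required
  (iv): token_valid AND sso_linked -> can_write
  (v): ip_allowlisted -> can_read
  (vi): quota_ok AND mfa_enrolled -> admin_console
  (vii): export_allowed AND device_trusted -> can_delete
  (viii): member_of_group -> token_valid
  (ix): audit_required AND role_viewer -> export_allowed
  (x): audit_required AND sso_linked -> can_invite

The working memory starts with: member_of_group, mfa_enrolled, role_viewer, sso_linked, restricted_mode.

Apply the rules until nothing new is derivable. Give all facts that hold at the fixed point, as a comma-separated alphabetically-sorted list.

audit_required, can_delete, can_invite, can_write, device_trusted, export_allowed, member_of_group, mfa_enrolled, restricted_mode, role_viewer, sso_linked, token_valid

Round 1: (ii) [role_viewer -> device_trusted]; (viii) [member_of_group -> token_valid]. New: device_trusted, token_valid.
Round 2: (iv) [token_valid AND sso_linked -> can_write]. New: can_write.
Round 3: (i) [can_write AND mfa_enrolled -> audit_required]. New: audit_required.
Round 4: (ix) [audit_required AND role_viewer -> export_allowed]; (x) [audit_required AND sso_linked -> can_invite]. New: export_allowed, can_invite.
Round 5: (vii) [export_allowed AND device_trusted -> can_delete]. New: can_delete.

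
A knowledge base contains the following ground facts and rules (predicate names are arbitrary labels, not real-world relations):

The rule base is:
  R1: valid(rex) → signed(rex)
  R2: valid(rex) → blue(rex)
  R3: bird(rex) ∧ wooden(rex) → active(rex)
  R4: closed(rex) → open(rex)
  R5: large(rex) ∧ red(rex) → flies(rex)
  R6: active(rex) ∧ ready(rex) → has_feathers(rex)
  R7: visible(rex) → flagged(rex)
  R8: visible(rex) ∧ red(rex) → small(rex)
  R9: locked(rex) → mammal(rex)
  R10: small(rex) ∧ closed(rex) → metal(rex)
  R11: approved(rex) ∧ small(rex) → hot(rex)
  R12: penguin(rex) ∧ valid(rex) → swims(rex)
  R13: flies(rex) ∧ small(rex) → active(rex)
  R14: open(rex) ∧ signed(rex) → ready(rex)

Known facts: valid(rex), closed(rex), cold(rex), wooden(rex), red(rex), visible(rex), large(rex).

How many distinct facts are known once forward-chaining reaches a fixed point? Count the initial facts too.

Round 1 fires R1, R2, R4, R5, R7, R8, giving signed(rex), blue(rex), open(rex), flies(rex), flagged(rex), small(rex).
Round 2 fires R10, R13, R14, giving metal(rex), active(rex), ready(rex).
Round 3 fires R6, giving has_feathers(rex).
Closure: {active(rex), blue(rex), closed(rex), cold(rex), flagged(rex), flies(rex), has_feathers(rex), large(rex), metal(rex), open(rex), ready(rex), red(rex), signed(rex), small(rex), valid(rex), visible(rex), wooden(rex)} — 17 facts.

17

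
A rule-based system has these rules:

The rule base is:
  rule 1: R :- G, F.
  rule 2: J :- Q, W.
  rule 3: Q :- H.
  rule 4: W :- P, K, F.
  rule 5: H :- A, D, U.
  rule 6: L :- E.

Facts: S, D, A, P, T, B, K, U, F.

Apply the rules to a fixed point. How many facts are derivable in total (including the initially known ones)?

Round 1 — rule 4, rule 5, derive W, H.
Round 2 — rule 3, derive Q.
Round 3 — rule 2, derive J.
Closure: {A, B, D, F, H, J, K, P, Q, S, T, U, W} — 13 facts.

13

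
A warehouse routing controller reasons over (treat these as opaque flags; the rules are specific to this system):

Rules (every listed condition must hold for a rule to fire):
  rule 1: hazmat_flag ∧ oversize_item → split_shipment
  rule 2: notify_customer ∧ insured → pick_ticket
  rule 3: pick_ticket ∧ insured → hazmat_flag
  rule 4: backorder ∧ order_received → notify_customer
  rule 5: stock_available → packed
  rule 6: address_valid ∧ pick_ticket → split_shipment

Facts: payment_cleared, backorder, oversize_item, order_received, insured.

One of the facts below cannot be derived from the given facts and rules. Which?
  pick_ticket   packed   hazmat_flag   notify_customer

packed

Round 1: rule 4 [backorder ∧ order_received → notify_customer]. New: notify_customer.
Round 2: rule 2 [notify_customer ∧ insured → pick_ticket]. New: pick_ticket.
Round 3: rule 3 [pick_ticket ∧ insured → hazmat_flag]. New: hazmat_flag.
Round 4: rule 1 [hazmat_flag ∧ oversize_item → split_shipment]. New: split_shipment.
Derived: pick_ticket (round 2), notify_customer (round 1), hazmat_flag (round 3). packed never appears in any round.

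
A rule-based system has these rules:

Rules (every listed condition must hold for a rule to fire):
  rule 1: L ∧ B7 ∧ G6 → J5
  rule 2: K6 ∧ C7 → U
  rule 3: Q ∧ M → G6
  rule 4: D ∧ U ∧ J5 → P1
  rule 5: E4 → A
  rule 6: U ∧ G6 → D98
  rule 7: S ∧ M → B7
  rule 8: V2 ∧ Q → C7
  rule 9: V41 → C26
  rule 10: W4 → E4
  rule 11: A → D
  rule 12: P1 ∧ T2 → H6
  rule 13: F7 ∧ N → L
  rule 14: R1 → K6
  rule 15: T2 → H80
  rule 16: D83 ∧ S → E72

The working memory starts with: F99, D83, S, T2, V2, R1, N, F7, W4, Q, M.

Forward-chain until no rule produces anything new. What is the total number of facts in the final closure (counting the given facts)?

[1] rule 3 [Q ∧ M → G6]; rule 7 [S ∧ M → B7]; rule 8 [V2 ∧ Q → C7]; rule 10 [W4 → E4]; rule 13 [F7 ∧ N → L]; rule 14 [R1 → K6]; rule 15 [T2 → H80]; rule 16 [D83 ∧ S → E72]. ⇒ new: G6, B7, C7, E4, L, K6, H80, E72.
[2] rule 1 [L ∧ B7 ∧ G6 → J5]; rule 2 [K6 ∧ C7 → U]; rule 5 [E4 → A]. ⇒ new: J5, U, A.
[3] rule 6 [U ∧ G6 → D98]; rule 11 [A → D]. ⇒ new: D98, D.
[4] rule 4 [D ∧ U ∧ J5 → P1]. ⇒ new: P1.
[5] rule 12 [P1 ∧ T2 → H6]. ⇒ new: H6.
Closure: {A, B7, C7, D, D83, D98, E4, E72, F7, F99, G6, H6, H80, J5, K6, L, M, N, P1, Q, R1, S, T2, U, V2, W4} — 26 facts.

26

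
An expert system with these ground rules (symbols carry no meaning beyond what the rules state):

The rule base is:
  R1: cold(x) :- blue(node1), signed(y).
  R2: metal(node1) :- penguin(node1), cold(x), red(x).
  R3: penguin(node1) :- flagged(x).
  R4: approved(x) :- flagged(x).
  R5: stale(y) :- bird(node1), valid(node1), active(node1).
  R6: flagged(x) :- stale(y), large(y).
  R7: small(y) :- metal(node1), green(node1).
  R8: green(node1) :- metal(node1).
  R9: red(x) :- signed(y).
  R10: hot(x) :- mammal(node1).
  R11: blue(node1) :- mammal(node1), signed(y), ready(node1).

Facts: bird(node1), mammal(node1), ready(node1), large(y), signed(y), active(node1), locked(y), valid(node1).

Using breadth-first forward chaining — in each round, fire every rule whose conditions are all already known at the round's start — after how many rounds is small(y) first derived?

6

Round 1: R5 [stale(y) :- bird(node1), valid(node1), active(node1).]; R9 [red(x) :- signed(y).]; R10 [hot(x) :- mammal(node1).]; R11 [blue(node1) :- mammal(node1), signed(y), ready(node1).]. Adds stale(y), red(x), hot(x), blue(node1).
Round 2: R1 [cold(x) :- blue(node1), signed(y).]; R6 [flagged(x) :- stale(y), large(y).]. Adds cold(x), flagged(x).
Round 3: R3 [penguin(node1) :- flagged(x).]; R4 [approved(x) :- flagged(x).]. Adds penguin(node1), approved(x).
Round 4: R2 [metal(node1) :- penguin(node1), cold(x), red(x).]. Adds metal(node1).
Round 5: R8 [green(node1) :- metal(node1).]. Adds green(node1).
Round 6: R7 [small(y) :- metal(node1), green(node1).]. Adds small(y).
small(y) first appears in round 6.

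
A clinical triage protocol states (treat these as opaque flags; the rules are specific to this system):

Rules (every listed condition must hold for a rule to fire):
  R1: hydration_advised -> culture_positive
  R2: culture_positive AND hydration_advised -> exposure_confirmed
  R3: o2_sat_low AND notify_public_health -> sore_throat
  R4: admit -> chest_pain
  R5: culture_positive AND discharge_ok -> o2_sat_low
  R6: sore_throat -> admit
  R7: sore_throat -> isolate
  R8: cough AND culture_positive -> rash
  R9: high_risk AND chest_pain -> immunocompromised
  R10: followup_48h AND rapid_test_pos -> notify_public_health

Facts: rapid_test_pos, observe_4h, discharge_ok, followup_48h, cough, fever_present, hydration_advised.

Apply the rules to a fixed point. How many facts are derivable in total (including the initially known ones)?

16

Round 1 — R1, R10, derive culture_positive, notify_public_health.
Round 2 — R2, R5, R8, derive exposure_confirmed, o2_sat_low, rash.
Round 3 — R3, derive sore_throat.
Round 4 — R6, R7, derive admit, isolate.
Round 5 — R4, derive chest_pain.
Closure: {admit, chest_pain, cough, culture_positive, discharge_ok, exposure_confirmed, fever_present, followup_48h, hydration_advised, isolate, notify_public_health, o2_sat_low, observe_4h, rapid_test_pos, rash, sore_throat} — 16 facts.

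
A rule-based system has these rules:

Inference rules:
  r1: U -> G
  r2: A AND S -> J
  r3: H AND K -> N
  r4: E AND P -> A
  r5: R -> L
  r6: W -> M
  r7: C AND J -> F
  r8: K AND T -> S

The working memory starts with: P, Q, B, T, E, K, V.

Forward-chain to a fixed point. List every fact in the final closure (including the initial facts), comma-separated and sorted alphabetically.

Round 1 — r4, r8, derive A, S.
Round 2 — r2, derive J.

A, B, E, J, K, P, Q, S, T, V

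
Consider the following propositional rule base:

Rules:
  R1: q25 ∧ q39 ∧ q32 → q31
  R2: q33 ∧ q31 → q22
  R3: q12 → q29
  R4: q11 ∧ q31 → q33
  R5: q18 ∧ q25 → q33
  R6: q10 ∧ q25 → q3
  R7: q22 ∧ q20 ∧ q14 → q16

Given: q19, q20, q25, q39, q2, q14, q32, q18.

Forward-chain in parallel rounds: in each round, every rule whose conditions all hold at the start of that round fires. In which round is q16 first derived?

Round 1 fires R1, R5, giving q31, q33.
Round 2 fires R2, giving q22.
Round 3 fires R7, giving q16.
q16 first appears in round 3.

3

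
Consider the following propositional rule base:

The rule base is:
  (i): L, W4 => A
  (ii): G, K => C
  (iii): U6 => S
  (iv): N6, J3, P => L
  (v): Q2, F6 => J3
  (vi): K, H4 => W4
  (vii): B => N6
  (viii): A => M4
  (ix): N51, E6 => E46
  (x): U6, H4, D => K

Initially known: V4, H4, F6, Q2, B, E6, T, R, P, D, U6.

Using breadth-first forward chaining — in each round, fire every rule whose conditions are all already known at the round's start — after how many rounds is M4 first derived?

Round 1: (iii) [U6 => S]; (v) [Q2, F6 => J3]; (vii) [B => N6]; (x) [U6, H4, D => K]. Adds S, J3, N6, K.
Round 2: (iv) [N6, J3, P => L]; (vi) [K, H4 => W4]. Adds L, W4.
Round 3: (i) [L, W4 => A]. Adds A.
Round 4: (viii) [A => M4]. Adds M4.
M4 first appears in round 4.

4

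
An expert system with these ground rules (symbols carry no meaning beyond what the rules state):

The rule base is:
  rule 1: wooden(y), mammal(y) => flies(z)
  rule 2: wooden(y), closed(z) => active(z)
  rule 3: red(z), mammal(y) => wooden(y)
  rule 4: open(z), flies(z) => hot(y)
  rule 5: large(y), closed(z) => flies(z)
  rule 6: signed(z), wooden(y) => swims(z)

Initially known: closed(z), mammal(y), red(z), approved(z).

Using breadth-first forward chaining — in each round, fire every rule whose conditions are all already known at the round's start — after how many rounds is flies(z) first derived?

Round 1: rule 3 [red(z), mammal(y) => wooden(y)]. New: wooden(y).
Round 2: rule 1 [wooden(y), mammal(y) => flies(z)]; rule 2 [wooden(y), closed(z) => active(z)]. New: flies(z), active(z).
flies(z) first appears in round 2.

2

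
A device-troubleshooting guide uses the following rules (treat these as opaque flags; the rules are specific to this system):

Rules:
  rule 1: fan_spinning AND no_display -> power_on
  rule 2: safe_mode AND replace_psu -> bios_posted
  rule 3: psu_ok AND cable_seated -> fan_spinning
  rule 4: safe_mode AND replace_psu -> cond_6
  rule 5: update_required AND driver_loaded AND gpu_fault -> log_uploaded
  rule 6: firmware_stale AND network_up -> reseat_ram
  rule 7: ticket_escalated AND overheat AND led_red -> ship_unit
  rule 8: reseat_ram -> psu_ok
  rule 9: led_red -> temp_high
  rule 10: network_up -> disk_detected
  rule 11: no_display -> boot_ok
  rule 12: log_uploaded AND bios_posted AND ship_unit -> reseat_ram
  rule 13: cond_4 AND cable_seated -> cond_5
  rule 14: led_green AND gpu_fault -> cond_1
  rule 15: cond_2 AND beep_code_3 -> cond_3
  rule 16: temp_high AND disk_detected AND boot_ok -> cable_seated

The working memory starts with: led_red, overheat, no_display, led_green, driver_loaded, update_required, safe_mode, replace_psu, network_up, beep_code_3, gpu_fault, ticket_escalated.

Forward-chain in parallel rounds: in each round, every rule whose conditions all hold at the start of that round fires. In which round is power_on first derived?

5

Round 1 — rule 2, rule 4, rule 5, rule 7, rule 9, rule 10, rule 11, rule 14, derive bios_posted, cond_6, log_uploaded, ship_unit, temp_high, disk_detected, boot_ok, cond_1.
Round 2 — rule 12, rule 16, derive reseat_ram, cable_seated.
Round 3 — rule 8, derive psu_ok.
Round 4 — rule 3, derive fan_spinning.
Round 5 — rule 1, derive power_on.
power_on first appears in round 5.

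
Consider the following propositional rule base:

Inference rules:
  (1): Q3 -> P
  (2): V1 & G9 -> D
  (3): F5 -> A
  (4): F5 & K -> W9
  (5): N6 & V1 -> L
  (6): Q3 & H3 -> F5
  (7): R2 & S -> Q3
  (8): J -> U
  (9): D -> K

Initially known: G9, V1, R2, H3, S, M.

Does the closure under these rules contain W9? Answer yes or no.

yes

[1] (2) [V1 & G9 -> D]; (7) [R2 & S -> Q3]. ⇒ new: D, Q3.
[2] (1) [Q3 -> P]; (6) [Q3 & H3 -> F5]; (9) [D -> K]. ⇒ new: P, F5, K.
[3] (3) [F5 -> A]; (4) [F5 & K -> W9]. ⇒ new: A, W9.
W9 appears in round 3, so it is derivable.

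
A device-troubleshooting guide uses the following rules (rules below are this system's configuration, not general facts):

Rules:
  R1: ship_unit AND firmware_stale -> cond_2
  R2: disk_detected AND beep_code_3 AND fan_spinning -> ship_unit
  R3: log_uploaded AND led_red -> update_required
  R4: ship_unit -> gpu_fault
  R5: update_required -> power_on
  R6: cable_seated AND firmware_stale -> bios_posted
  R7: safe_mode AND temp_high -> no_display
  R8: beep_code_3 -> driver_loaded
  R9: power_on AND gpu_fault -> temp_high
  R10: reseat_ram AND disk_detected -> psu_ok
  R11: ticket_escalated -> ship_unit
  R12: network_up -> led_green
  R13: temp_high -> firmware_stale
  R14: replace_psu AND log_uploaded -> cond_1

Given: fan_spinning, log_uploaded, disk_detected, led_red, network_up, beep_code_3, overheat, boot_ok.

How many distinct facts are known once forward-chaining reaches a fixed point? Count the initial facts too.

Round 1: R2 [disk_detected AND beep_code_3 AND fan_spinning -> ship_unit]; R3 [log_uploaded AND led_red -> update_required]; R8 [beep_code_3 -> driver_loaded]; R12 [network_up -> led_green]. Adds ship_unit, update_required, driver_loaded, led_green.
Round 2: R4 [ship_unit -> gpu_fault]; R5 [update_required -> power_on]. Adds gpu_fault, power_on.
Round 3: R9 [power_on AND gpu_fault -> temp_high]. Adds temp_high.
Round 4: R13 [temp_high -> firmware_stale]. Adds firmware_stale.
Round 5: R1 [ship_unit AND firmware_stale -> cond_2]. Adds cond_2.
Closure: {beep_code_3, boot_ok, cond_2, disk_detected, driver_loaded, fan_spinning, firmware_stale, gpu_fault, led_green, led_red, log_uploaded, network_up, overheat, power_on, ship_unit, temp_high, update_required} — 17 facts.

17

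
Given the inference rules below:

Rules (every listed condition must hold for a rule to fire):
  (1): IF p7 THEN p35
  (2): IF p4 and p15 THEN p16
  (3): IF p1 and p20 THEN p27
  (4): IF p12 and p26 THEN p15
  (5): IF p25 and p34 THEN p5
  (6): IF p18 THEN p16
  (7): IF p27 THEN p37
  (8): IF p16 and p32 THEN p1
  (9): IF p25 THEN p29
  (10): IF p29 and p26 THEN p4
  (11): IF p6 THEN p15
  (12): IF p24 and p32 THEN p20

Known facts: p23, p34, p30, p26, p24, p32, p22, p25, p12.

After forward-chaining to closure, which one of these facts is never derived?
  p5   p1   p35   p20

p35

Round 1: (4) [IF p12 and p26 THEN p15]; (5) [IF p25 and p34 THEN p5]; (9) [IF p25 THEN p29]; (12) [IF p24 and p32 THEN p20]. Adds p15, p5, p29, p20.
Round 2: (10) [IF p29 and p26 THEN p4]. Adds p4.
Round 3: (2) [IF p4 and p15 THEN p16]. Adds p16.
Round 4: (8) [IF p16 and p32 THEN p1]. Adds p1.
Round 5: (3) [IF p1 and p20 THEN p27]. Adds p27.
Round 6: (7) [IF p27 THEN p37]. Adds p37.
Derived: p20 (round 1), p5 (round 1), p1 (round 4). p35 never appears in any round.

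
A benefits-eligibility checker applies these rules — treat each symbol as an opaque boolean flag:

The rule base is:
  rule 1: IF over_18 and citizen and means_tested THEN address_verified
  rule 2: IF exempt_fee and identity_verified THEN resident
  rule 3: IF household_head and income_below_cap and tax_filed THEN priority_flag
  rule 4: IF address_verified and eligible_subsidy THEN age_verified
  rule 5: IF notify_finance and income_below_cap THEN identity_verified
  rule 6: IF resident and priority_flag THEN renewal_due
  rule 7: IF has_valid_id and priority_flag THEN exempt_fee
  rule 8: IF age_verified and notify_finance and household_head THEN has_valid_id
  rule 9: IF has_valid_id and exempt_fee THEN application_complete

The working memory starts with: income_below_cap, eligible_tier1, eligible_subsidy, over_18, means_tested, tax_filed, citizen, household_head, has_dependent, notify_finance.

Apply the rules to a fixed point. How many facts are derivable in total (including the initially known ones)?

Round 1: rule 1 [IF over_18 and citizen and means_tested THEN address_verified]; rule 3 [IF household_head and income_below_cap and tax_filed THEN priority_flag]; rule 5 [IF notify_finance and income_below_cap THEN identity_verified]. New: address_verified, priority_flag, identity_verified.
Round 2: rule 4 [IF address_verified and eligible_subsidy THEN age_verified]. New: age_verified.
Round 3: rule 8 [IF age_verified and notify_finance and household_head THEN has_valid_id]. New: has_valid_id.
Round 4: rule 7 [IF has_valid_id and priority_flag THEN exempt_fee]. New: exempt_fee.
Round 5: rule 2 [IF exempt_fee and identity_verified THEN resident]; rule 9 [IF has_valid_id and exempt_fee THEN application_complete]. New: resident, application_complete.
Round 6: rule 6 [IF resident and priority_flag THEN renewal_due]. New: renewal_due.
Closure: {address_verified, age_verified, application_complete, citizen, eligible_subsidy, eligible_tier1, exempt_fee, has_dependent, has_valid_id, household_head, identity_verified, income_below_cap, means_tested, notify_finance, over_18, priority_flag, renewal_due, resident, tax_filed} — 19 facts.

19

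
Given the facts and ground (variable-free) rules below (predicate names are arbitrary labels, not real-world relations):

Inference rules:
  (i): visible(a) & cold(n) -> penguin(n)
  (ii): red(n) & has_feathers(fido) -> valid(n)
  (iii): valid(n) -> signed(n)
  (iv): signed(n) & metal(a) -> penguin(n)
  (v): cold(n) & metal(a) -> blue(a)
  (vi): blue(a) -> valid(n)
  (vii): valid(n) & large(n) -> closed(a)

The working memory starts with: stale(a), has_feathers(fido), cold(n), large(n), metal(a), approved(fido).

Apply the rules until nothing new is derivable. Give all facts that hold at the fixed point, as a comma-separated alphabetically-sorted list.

Round 1 fires (v), giving blue(a).
Round 2 fires (vi), giving valid(n).
Round 3 fires (iii), (vii), giving signed(n), closed(a).
Round 4 fires (iv), giving penguin(n).

approved(fido), blue(a), closed(a), cold(n), has_feathers(fido), large(n), metal(a), penguin(n), signed(n), stale(a), valid(n)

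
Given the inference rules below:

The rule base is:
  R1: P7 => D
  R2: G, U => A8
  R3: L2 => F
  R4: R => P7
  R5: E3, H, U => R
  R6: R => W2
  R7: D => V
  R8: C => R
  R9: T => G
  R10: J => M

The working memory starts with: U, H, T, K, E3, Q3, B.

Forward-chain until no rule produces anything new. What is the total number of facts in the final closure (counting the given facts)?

14

Round 1 — R5, R9, derive R, G.
Round 2 — R2, R4, R6, derive A8, P7, W2.
Round 3 — R1, derive D.
Round 4 — R7, derive V.
Closure: {A8, B, D, E3, G, H, K, P7, Q3, R, T, U, V, W2} — 14 facts.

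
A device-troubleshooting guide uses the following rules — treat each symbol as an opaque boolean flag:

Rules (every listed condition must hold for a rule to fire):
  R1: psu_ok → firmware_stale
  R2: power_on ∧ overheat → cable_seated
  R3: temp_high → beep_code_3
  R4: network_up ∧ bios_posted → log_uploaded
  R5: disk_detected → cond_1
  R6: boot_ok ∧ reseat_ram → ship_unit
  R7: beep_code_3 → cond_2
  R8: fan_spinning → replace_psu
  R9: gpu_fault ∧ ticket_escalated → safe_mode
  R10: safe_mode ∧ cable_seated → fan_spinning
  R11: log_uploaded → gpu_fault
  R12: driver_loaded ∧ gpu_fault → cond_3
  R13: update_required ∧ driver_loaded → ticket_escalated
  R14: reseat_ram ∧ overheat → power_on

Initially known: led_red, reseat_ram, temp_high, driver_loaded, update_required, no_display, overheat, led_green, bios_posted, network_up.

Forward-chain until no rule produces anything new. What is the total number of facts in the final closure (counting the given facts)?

Round 1: R3 [temp_high → beep_code_3]; R4 [network_up ∧ bios_posted → log_uploaded]; R13 [update_required ∧ driver_loaded → ticket_escalated]; R14 [reseat_ram ∧ overheat → power_on]. Adds beep_code_3, log_uploaded, ticket_escalated, power_on.
Round 2: R2 [power_on ∧ overheat → cable_seated]; R7 [beep_code_3 → cond_2]; R11 [log_uploaded → gpu_fault]. Adds cable_seated, cond_2, gpu_fault.
Round 3: R9 [gpu_fault ∧ ticket_escalated → safe_mode]; R12 [driver_loaded ∧ gpu_fault → cond_3]. Adds safe_mode, cond_3.
Round 4: R10 [safe_mode ∧ cable_seated → fan_spinning]. Adds fan_spinning.
Round 5: R8 [fan_spinning → replace_psu]. Adds replace_psu.
Closure: {beep_code_3, bios_posted, cable_seated, cond_2, cond_3, driver_loaded, fan_spinning, gpu_fault, led_green, led_red, log_uploaded, network_up, no_display, overheat, power_on, replace_psu, reseat_ram, safe_mode, temp_high, ticket_escalated, update_required} — 21 facts.

21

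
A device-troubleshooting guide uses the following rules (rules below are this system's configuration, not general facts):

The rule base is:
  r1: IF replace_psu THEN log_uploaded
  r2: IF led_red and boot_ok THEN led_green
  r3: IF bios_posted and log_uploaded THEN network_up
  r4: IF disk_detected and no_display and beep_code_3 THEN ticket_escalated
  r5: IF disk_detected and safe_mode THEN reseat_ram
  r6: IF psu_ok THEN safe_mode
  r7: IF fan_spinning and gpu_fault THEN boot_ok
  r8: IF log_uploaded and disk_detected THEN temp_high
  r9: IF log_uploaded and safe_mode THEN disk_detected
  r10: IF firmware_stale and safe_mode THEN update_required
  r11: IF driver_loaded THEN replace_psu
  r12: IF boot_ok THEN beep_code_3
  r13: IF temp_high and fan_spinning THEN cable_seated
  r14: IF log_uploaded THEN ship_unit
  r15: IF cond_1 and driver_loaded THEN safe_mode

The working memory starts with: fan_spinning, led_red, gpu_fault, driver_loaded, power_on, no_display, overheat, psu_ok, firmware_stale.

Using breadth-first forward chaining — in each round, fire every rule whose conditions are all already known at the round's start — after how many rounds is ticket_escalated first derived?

4

Round 1 fires r6, r7, r11, giving safe_mode, boot_ok, replace_psu.
Round 2 fires r1, r2, r10, r12, giving log_uploaded, led_green, update_required, beep_code_3.
Round 3 fires r9, r14, giving disk_detected, ship_unit.
Round 4 fires r4, r5, r8, giving ticket_escalated, reseat_ram, temp_high.
ticket_escalated first appears in round 4.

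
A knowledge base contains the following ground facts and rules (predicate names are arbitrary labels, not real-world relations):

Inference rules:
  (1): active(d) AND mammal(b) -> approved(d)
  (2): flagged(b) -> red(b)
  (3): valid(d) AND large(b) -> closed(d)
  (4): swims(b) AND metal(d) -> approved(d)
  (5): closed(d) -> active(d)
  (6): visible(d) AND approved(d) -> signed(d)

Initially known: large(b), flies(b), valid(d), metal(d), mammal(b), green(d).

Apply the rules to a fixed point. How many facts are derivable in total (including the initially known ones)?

Round 1 fires (3), giving closed(d).
Round 2 fires (5), giving active(d).
Round 3 fires (1), giving approved(d).
Closure: {active(d), approved(d), closed(d), flies(b), green(d), large(b), mammal(b), metal(d), valid(d)} — 9 facts.

9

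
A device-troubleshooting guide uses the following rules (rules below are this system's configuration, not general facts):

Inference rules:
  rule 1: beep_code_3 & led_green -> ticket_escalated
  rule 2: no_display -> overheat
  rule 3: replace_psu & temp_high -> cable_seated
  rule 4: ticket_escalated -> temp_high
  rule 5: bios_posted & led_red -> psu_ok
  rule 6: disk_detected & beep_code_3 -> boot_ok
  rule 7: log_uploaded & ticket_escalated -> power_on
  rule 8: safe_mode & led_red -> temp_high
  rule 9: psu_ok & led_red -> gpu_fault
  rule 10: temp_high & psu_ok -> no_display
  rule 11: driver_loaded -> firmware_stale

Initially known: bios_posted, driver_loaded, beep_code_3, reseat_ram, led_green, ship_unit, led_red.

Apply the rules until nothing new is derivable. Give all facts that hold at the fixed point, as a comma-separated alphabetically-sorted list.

beep_code_3, bios_posted, driver_loaded, firmware_stale, gpu_fault, led_green, led_red, no_display, overheat, psu_ok, reseat_ram, ship_unit, temp_high, ticket_escalated

Round 1 fires rule 1, rule 5, rule 11, giving ticket_escalated, psu_ok, firmware_stale.
Round 2 fires rule 4, rule 9, giving temp_high, gpu_fault.
Round 3 fires rule 10, giving no_display.
Round 4 fires rule 2, giving overheat.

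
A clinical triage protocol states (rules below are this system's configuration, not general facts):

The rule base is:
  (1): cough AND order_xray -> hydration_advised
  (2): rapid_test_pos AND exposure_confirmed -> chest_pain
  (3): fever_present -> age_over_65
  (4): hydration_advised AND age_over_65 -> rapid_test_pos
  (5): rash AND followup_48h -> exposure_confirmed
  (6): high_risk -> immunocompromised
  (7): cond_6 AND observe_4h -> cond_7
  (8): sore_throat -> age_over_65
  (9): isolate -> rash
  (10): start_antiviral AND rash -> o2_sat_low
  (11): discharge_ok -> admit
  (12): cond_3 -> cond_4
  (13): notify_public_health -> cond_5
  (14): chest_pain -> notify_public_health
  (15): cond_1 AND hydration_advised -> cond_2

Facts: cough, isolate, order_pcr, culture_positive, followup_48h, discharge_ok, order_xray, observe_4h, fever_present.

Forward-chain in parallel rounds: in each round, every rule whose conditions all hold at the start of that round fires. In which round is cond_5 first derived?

[1] (1) [cough AND order_xray -> hydration_advised]; (3) [fever_present -> age_over_65]; (9) [isolate -> rash]; (11) [discharge_ok -> admit]. ⇒ new: hydration_advised, age_over_65, rash, admit.
[2] (4) [hydration_advised AND age_over_65 -> rapid_test_pos]; (5) [rash AND followup_48h -> exposure_confirmed]. ⇒ new: rapid_test_pos, exposure_confirmed.
[3] (2) [rapid_test_pos AND exposure_confirmed -> chest_pain]. ⇒ new: chest_pain.
[4] (14) [chest_pain -> notify_public_health]. ⇒ new: notify_public_health.
[5] (13) [notify_public_health -> cond_5]. ⇒ new: cond_5.
cond_5 first appears in round 5.

5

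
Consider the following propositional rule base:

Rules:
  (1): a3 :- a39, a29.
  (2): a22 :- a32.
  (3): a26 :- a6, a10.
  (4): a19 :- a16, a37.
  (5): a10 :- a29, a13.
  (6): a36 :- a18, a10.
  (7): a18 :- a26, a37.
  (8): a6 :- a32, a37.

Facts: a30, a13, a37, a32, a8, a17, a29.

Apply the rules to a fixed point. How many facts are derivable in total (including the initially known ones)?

Round 1 — (2), (5), (8), derive a22, a10, a6.
Round 2 — (3), derive a26.
Round 3 — (7), derive a18.
Round 4 — (6), derive a36.
Closure: {a10, a13, a17, a18, a22, a26, a29, a30, a32, a36, a37, a6, a8} — 13 facts.

13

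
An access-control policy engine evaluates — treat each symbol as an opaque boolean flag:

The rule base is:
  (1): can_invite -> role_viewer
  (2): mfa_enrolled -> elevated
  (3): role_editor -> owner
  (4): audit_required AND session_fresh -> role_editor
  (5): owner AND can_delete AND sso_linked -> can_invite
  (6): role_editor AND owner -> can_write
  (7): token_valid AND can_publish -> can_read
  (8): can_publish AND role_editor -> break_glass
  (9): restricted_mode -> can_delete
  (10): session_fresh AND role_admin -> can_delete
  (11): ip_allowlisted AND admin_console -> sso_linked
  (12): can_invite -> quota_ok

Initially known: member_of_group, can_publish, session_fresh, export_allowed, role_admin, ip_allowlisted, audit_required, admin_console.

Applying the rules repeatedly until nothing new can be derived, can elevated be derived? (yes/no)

no

Round 1 fires (4), (10), (11), giving role_editor, can_delete, sso_linked.
Round 2 fires (3), (8), giving owner, break_glass.
Round 3 fires (5), (6), giving can_invite, can_write.
Round 4 fires (1), (12), giving role_viewer, quota_ok.
Fixed point reached. elevated is concluded only by (2); (2) needs mfa_enrolled (never derived).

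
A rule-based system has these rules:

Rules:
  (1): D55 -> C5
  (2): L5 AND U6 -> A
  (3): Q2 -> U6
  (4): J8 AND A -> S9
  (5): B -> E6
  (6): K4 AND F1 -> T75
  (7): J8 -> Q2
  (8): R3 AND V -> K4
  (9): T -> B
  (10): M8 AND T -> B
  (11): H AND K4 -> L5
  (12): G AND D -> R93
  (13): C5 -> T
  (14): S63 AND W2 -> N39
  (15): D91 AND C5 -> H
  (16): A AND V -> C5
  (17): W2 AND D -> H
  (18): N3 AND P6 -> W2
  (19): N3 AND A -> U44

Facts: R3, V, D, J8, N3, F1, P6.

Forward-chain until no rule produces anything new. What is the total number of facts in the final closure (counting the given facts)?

21

Round 1 fires (7), (8), (18), giving Q2, K4, W2.
Round 2 fires (3), (6), (17), giving U6, T75, H.
Round 3 fires (11), giving L5.
Round 4 fires (2), giving A.
Round 5 fires (4), (16), (19), giving S9, C5, U44.
Round 6 fires (13), giving T.
Round 7 fires (9), giving B.
Round 8 fires (5), giving E6.
Closure: {A, B, C5, D, E6, F1, H, J8, K4, L5, N3, P6, Q2, R3, S9, T, T75, U44, U6, V, W2} — 21 facts.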